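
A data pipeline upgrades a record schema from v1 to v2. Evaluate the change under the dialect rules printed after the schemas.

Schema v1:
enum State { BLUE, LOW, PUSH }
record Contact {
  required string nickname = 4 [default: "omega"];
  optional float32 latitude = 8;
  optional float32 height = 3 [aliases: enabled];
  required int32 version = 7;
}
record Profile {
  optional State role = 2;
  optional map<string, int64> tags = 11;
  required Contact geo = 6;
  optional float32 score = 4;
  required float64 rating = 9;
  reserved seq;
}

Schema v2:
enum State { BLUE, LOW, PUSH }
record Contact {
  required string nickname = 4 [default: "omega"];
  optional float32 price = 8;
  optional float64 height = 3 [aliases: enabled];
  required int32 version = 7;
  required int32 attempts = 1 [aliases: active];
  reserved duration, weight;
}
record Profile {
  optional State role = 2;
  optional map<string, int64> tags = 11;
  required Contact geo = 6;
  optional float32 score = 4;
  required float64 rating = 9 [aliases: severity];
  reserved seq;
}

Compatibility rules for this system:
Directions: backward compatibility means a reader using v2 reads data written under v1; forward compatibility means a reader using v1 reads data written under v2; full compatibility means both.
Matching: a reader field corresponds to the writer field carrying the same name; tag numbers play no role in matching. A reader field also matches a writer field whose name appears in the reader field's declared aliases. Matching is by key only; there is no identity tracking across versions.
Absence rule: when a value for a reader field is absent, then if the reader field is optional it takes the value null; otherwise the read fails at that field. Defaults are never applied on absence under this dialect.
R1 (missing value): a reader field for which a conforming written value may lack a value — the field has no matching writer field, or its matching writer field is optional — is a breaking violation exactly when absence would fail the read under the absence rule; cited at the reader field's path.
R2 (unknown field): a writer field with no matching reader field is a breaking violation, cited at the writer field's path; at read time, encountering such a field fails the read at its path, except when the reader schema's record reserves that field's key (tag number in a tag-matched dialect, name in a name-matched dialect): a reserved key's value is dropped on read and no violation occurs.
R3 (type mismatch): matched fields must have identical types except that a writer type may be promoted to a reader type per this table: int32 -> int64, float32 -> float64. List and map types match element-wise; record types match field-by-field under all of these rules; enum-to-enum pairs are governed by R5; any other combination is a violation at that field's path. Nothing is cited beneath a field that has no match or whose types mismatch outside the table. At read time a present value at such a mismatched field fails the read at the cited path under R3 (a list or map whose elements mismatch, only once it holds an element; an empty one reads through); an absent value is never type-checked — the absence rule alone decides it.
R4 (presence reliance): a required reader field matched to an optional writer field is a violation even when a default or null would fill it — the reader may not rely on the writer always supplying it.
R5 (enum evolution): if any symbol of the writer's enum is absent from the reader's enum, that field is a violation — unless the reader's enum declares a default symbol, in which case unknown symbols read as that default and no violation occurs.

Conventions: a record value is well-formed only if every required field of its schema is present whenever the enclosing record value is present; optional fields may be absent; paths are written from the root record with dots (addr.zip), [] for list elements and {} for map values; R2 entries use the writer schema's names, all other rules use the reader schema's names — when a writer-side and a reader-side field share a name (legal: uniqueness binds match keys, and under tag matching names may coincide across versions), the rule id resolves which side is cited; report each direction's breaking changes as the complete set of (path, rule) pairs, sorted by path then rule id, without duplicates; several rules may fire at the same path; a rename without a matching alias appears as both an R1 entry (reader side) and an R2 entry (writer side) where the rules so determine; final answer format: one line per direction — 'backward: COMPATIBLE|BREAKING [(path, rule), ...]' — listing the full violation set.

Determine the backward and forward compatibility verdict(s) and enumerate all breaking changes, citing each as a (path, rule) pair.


in Profile below, arrows point writer -> reader
backward pass over Profile, reader schema v2, writer schema v1:
  role <- role (State -> State, writer optional)
  tags <- tags (map<string, int64> -> map<string, int64>, writer optional)
  geo <- geo (Contact -> Contact, writer required)
  score <- score (float32 -> float32, writer optional)
  rating <- rating (float64 -> float64, writer required)
  geo.nickname <- geo.nickname (string -> string, writer required)
  no writer field matches reader geo.price
  geo.height <- geo.height (float32 -> float64, writer optional)
  geo.version <- geo.version (int32 -> int32, writer required)
  no writer field matches reader geo.attempts
  geo.latitude (writer side), unknown to reader
  R1 fires at geo.attempts
  R2 fires at geo.latitude
  => backward: BREAKING (2)
forward pass over Profile, reader schema v1, writer schema v2:
  role <- role (State -> State, writer optional)
  tags <- tags (map<string, int64> -> map<string, int64>, writer optional)
  geo <- geo (Contact -> Contact, writer required)
  score <- score (float32 -> float32, writer optional)
  rating <- rating (float64 -> float64, writer required)
  geo.nickname <- geo.nickname (string -> string, writer required)
  no writer field matches reader geo.latitude
  geo.height <- geo.height (float64 -> float32, writer optional)
  geo.version <- geo.version (int32 -> int32, writer required)
  geo.price (writer side), unknown to reader
  geo.attempts (writer side), unknown to reader
  R2 fires at geo.attempts
  R3 fires at geo.height
  R2 fires at geo.price
  => forward: BREAKING (3)

backward: BREAKING [(geo.attempts, R1), (geo.latitude, R2)]; forward: BREAKING [(geo.attempts, R2), (geo.height, R3), (geo.price, R2)]


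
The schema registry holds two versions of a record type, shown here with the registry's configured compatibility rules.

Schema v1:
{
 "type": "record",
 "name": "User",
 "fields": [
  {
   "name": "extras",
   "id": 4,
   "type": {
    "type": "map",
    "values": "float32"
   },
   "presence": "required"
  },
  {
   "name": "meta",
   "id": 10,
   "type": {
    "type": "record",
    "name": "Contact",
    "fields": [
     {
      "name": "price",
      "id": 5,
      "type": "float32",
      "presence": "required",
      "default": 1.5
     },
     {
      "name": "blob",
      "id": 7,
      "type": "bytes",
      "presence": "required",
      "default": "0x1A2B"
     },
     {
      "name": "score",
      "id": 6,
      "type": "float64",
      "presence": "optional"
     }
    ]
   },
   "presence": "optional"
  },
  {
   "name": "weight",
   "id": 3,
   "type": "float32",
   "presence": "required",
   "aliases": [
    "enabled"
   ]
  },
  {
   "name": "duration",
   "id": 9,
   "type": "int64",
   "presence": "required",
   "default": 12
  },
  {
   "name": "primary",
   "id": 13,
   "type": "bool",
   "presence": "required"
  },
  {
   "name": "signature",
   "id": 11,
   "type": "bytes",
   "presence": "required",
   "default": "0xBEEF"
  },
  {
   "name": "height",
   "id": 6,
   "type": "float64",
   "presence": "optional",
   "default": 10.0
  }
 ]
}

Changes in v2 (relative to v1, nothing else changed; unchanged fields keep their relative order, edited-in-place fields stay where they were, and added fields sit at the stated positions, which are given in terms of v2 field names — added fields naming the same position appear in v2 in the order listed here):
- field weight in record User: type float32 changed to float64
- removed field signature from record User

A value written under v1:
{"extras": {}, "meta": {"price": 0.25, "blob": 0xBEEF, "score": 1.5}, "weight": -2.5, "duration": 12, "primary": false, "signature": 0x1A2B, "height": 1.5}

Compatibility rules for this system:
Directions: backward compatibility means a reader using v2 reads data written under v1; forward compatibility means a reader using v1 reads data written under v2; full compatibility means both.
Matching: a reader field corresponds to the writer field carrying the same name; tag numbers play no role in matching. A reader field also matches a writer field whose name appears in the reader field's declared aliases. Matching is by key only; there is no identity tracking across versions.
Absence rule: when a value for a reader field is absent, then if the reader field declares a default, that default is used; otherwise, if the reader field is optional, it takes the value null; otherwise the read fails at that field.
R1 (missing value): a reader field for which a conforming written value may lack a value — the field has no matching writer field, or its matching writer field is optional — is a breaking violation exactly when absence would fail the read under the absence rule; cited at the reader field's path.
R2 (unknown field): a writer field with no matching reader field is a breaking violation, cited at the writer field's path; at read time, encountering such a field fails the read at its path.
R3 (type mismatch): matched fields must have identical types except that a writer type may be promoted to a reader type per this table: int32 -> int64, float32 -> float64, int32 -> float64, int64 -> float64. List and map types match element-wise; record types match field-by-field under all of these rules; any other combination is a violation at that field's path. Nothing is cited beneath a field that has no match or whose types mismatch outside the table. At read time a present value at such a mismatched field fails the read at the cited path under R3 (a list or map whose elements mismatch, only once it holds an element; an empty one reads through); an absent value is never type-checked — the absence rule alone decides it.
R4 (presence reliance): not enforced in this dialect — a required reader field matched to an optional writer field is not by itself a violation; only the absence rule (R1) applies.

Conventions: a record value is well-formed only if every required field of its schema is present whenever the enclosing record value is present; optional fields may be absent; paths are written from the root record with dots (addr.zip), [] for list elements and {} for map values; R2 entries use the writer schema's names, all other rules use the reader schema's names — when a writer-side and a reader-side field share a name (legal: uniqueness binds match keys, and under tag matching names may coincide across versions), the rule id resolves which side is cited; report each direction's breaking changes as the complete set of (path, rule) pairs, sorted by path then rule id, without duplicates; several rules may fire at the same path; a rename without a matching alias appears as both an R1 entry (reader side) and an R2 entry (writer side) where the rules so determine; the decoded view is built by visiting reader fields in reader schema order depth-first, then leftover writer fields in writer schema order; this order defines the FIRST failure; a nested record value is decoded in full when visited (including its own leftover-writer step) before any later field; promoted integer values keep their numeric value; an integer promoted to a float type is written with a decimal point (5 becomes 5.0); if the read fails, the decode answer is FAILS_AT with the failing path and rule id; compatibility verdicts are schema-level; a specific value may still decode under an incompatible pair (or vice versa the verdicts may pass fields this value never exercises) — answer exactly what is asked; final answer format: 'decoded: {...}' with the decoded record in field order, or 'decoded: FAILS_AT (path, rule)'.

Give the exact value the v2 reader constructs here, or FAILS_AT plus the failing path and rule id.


decoded: FAILS_AT (signature, R2)

in User below, arrows point writer -> reader
migrating the User value to v2:
  extras := {}
  meta.price := 0.25
  meta.blob := 0xBEEF
  meta.score := 1.5
  weight := -2.5 (float32 -> float64)
  duration := 12
  primary := false
  height := 1.5
  read fails at signature under R2 (unknown field)
  => FAILS_AT (signature, R2)
the other User changes do not affect what is asked:
  field weight in record User: type float32 changed to float64 -> shifts the User verdicts, not this decode


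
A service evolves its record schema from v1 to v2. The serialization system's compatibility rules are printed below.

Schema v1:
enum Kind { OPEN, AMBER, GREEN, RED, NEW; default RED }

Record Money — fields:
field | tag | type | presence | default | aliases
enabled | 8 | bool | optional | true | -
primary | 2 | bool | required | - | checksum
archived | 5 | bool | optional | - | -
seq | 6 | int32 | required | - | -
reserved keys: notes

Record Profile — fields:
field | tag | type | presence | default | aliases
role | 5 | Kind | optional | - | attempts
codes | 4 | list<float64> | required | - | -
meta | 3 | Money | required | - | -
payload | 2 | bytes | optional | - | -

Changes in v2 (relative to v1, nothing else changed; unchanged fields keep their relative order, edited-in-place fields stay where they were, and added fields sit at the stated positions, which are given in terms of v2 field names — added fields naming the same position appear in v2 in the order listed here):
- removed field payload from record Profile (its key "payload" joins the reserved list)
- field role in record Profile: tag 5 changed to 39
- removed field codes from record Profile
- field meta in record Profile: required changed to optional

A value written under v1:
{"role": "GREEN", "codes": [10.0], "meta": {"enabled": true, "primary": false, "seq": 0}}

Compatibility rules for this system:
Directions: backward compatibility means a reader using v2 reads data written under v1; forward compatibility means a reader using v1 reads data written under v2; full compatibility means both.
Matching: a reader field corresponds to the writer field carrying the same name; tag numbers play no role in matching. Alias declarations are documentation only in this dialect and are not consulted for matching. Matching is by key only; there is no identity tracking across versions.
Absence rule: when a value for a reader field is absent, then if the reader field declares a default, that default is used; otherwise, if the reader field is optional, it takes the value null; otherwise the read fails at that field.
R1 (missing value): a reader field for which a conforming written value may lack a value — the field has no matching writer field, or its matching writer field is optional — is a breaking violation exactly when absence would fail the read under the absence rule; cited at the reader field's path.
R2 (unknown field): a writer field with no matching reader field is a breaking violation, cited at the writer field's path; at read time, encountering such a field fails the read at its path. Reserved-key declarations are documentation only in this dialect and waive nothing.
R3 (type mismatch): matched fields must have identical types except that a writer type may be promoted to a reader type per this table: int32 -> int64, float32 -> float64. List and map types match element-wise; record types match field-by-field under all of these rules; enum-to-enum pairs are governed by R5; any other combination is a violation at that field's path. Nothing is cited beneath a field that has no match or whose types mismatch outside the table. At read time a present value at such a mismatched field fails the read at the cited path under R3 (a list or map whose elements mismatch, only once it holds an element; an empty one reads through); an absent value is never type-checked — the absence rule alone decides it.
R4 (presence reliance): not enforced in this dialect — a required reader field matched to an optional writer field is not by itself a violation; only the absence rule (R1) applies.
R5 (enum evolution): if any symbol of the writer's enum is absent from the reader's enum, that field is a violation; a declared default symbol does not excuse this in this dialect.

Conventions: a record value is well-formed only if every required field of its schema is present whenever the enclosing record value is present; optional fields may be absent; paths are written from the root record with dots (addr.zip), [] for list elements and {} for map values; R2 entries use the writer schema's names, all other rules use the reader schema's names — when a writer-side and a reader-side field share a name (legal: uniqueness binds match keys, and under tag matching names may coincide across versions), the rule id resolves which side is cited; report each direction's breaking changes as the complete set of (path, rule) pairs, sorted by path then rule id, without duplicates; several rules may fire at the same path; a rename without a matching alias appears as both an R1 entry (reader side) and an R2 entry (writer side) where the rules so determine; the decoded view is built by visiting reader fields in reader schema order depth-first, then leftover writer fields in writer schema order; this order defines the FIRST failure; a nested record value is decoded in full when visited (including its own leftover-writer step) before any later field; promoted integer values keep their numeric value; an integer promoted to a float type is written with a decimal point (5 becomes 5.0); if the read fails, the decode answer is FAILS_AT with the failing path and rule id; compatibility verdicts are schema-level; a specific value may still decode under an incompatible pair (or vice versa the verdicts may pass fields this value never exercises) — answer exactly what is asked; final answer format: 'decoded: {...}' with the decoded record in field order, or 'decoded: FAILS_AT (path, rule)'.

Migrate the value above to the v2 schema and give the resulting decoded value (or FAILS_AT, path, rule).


arrows below run writer -> reader for Profile
decode (reader v2):
  role := "GREEN"
  meta.enabled := true
  meta.primary := false
  meta.archived := null (absent, optional -> null)
  meta.seq := 0
  read fails at codes under R2 (unknown field)
  => FAILS_AT (codes, R2)
the other Profile changes do not affect what is asked:
  removed field payload from record Profile (its key "payload" joins the reserved list) -> changes Profile's schema-level verdicts only — the decode of this value is the same
  field role in record Profile: tag 5 changed to 39 -> inert under this dialect — no rule fires on Profile and the result does not move
  field meta in record Profile: required changed to optional -> changes Profile's schema-level verdicts only — the decode of this value is the same

decoded: FAILS_AT (codes, R2)


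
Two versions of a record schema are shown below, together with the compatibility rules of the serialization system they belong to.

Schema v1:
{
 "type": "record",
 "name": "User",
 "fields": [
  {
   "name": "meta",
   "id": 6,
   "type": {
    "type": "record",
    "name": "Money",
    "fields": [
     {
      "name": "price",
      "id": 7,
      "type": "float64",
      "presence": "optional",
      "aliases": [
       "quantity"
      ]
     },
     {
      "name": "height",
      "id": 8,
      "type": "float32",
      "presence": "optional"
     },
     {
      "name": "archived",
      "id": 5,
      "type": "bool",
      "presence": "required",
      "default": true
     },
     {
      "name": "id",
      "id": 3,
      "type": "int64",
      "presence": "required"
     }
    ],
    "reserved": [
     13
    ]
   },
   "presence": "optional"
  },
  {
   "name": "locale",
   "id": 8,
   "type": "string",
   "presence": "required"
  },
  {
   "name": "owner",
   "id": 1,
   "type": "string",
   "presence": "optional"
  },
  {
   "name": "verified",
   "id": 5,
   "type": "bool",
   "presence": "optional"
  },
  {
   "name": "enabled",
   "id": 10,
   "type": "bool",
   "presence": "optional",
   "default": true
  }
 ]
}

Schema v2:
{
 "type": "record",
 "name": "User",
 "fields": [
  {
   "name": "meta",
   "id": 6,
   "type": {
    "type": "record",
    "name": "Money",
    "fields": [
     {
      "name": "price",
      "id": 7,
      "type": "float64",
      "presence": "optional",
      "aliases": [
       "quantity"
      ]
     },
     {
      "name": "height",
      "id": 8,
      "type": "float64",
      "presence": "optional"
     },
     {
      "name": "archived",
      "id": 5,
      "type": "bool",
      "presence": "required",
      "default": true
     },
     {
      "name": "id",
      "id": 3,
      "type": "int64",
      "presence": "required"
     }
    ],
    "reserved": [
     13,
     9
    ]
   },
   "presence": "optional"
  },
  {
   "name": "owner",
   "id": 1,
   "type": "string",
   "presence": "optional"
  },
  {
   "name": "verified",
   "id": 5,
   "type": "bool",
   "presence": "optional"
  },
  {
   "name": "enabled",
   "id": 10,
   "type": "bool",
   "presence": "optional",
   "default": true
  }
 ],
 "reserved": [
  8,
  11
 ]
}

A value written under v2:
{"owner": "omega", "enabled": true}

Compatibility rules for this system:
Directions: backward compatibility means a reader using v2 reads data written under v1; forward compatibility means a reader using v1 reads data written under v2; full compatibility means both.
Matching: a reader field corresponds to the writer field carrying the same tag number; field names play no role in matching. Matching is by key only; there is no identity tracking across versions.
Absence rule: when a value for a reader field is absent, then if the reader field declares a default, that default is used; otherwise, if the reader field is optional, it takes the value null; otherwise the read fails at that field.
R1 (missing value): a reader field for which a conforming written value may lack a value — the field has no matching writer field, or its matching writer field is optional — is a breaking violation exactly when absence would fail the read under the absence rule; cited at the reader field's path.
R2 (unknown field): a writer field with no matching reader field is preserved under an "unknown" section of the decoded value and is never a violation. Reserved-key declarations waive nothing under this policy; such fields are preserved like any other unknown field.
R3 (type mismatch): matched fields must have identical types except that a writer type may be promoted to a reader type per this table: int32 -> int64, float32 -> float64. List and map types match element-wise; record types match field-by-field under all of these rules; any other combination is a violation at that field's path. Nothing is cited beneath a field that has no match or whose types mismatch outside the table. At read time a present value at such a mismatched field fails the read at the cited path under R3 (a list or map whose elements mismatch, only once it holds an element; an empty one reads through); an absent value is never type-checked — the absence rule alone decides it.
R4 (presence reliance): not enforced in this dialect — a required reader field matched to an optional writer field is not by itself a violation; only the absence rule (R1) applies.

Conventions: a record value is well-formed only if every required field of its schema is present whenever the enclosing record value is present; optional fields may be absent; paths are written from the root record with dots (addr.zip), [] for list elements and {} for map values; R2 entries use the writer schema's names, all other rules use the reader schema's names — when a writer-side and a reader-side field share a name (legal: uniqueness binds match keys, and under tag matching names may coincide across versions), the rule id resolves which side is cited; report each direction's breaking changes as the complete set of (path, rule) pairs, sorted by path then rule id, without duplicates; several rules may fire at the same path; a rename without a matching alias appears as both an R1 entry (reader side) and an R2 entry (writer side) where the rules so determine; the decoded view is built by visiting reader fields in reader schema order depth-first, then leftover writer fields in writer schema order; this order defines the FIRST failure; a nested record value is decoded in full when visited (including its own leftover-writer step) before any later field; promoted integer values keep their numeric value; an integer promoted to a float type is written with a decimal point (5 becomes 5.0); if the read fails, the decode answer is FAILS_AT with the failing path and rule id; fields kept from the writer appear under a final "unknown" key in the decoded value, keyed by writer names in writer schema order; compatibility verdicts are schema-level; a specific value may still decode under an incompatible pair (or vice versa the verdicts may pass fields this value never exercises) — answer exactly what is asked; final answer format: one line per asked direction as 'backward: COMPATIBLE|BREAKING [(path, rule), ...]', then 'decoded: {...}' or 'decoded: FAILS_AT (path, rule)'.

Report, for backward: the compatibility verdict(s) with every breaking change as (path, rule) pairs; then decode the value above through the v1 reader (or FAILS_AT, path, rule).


backward: COMPATIBLE []; decoded: FAILS_AT (locale, R1)

arrows below run writer -> reader for User
backward on User — v2 reading data written by v1:
  writer optional, Money -> Money: reader meta maps from writer meta
  writer optional, string -> string: reader owner maps from writer owner
  writer optional, bool -> bool: reader verified maps from writer verified
  writer optional, bool -> bool: reader enabled maps from writer enabled
  writer field locale has no reader counterpart
  writer optional, float64 -> float64: reader meta.price maps from writer meta.price
  writer optional, float32 -> float64: reader meta.height maps from writer meta.height
  writer required, bool -> bool: reader meta.archived maps from writer meta.archived
  writer required, int64 -> int64: reader meta.id maps from writer meta.id
  nothing fires on User: backward is COMPATIBLE
decode (reader v1):
  meta := null (absent, optional -> null)
  read fails at locale under R1 (no fill)
  => FAILS_AT (locale, R1)
the rest of the User diff is inert for this question:
  field height in record Money: type float32 changed to float64 -> matters only for User's forward compatibility — outside the asked direction


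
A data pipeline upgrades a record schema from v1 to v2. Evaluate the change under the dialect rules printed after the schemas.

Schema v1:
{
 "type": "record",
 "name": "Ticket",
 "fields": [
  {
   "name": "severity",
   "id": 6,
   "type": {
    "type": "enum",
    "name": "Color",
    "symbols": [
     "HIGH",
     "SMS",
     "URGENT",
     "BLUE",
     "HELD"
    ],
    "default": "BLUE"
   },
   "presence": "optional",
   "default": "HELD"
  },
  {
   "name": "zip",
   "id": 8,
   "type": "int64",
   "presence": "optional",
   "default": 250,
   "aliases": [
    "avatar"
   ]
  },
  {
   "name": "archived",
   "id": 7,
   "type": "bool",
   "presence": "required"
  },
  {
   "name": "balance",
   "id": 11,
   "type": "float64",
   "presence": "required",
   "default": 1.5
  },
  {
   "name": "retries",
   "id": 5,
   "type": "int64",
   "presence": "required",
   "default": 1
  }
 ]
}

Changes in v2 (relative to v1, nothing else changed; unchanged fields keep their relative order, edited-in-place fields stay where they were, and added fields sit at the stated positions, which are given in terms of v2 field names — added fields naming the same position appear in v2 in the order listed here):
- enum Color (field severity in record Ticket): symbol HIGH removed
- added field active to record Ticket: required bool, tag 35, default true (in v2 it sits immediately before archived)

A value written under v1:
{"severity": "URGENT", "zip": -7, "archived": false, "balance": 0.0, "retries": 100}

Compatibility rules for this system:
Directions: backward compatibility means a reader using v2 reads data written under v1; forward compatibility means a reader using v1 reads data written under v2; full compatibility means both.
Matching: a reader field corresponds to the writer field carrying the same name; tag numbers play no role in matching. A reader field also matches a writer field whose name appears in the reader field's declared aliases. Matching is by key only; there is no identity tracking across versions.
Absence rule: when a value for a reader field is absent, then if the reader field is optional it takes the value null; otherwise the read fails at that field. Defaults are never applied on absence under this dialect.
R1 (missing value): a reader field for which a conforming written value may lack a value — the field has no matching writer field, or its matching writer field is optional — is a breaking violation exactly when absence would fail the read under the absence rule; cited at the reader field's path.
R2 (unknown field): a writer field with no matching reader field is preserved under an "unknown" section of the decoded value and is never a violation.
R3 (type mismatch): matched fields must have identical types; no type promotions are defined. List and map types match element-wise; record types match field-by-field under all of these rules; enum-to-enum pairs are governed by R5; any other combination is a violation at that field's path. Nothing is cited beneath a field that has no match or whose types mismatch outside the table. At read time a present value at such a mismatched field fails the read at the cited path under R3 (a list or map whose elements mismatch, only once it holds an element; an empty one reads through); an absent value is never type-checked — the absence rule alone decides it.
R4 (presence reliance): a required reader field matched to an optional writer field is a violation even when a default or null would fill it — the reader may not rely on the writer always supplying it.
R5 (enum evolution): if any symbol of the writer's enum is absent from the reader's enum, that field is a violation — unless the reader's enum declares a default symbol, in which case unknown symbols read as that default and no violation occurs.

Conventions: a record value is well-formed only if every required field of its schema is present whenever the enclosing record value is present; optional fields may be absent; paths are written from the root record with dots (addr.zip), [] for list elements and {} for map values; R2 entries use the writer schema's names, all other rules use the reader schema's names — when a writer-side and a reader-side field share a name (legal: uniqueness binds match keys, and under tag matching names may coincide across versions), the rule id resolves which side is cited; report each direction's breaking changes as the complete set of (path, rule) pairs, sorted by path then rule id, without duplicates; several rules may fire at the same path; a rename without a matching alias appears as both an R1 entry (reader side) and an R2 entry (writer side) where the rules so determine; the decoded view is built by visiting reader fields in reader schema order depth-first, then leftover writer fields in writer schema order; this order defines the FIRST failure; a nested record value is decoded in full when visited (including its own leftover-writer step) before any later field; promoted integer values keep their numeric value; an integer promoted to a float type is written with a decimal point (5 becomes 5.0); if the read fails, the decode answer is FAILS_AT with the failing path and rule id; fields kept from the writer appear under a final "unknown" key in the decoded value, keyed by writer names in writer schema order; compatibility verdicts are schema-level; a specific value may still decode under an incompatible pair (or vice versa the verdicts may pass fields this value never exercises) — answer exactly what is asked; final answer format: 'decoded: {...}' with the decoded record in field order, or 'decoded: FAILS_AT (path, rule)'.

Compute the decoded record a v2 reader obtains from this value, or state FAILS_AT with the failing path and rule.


each type pair in Ticket: writer, then reader
decoding the Ticket value with the v2 reader:
  severity := "URGENT"
  zip := -7
  read fails at active under R1 (no fill)
  => FAILS_AT (active, R1)
checking off the Ticket differences that do not matter here:
  enum Color (field severity in record Ticket): symbol HIGH removed -> triggers nothing under the printed rules; the Ticket answer is the same either way

decoded: FAILS_AT (active, R1)


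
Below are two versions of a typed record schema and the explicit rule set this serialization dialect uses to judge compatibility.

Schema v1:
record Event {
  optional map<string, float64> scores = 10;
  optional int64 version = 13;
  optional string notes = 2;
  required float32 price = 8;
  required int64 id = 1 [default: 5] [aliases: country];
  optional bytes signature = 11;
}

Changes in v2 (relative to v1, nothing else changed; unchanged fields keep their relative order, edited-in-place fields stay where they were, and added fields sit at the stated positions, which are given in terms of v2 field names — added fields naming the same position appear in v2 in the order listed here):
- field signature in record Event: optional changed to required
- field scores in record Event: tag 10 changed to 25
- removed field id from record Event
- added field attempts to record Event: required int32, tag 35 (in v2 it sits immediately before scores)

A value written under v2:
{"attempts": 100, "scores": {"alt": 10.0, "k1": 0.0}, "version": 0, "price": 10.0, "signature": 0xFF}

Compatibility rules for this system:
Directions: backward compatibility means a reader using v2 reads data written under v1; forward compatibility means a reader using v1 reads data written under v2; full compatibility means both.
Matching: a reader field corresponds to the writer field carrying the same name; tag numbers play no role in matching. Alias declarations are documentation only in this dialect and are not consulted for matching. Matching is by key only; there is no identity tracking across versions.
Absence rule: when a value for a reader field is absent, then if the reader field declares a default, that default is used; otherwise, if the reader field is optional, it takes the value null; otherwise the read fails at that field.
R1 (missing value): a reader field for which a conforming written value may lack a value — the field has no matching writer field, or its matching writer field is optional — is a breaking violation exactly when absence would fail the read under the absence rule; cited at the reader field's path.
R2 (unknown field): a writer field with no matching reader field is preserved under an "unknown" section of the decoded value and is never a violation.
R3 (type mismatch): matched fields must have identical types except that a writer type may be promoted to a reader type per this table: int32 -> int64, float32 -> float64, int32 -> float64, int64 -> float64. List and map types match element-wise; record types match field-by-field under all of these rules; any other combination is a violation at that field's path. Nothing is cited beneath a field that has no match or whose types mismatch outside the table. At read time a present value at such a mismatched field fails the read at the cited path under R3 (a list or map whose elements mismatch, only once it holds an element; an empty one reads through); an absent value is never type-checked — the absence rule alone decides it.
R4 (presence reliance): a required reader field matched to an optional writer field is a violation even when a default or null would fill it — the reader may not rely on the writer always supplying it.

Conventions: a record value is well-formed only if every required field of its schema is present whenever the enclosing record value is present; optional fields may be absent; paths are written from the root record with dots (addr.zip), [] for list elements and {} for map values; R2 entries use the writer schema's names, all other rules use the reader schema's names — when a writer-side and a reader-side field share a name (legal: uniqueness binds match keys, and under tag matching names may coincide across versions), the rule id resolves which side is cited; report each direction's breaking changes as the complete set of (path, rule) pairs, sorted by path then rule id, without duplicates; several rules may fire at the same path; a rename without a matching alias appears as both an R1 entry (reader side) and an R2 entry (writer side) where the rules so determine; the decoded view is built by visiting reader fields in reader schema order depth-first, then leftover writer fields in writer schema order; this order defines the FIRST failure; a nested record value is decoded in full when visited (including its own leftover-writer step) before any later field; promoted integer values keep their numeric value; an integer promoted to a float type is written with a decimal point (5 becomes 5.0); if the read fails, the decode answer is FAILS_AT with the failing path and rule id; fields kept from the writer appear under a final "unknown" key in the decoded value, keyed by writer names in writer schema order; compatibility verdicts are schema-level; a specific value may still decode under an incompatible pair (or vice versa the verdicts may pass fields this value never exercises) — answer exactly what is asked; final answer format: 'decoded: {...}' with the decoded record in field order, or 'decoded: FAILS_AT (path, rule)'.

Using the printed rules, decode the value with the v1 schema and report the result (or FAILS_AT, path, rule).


in Event below, arrows point writer -> reader
decode walk for Event under reader schema v1:
  scores := {"alt": 10.0, "k1": 0.0}
  version := 0
  notes := null (absent, optional -> null)
  price := 10.0
  id := 5 (absent -> default)
  signature := 0xFF
  writer attempts: kept under "unknown"
  => decoded: {"scores": {"alt": 10.0, "k1": 0.0}, "version": 0, "notes": null, "price": 10.0, "id": 5, "signature": 0xFF, "unknown": {"attempts": 100}}
the rest of the Event diff is inert for this question:
  field signature in record Event: optional changed to required -> a verdict-level change on Event — the shown value reads the same
  field scores in record Event: tag 10 changed to 25 -> triggers nothing under the printed rules; the Event answer is the same either way
  removed field id from record Event -> triggers nothing under the printed rules; the Event answer is the same either way

decoded: {"scores": {"alt": 10.0, "k1": 0.0}, "version": 0, "notes": null, "price": 10.0, "id": 5, "signature": 0xFF, "unknown": {"attempts": 100}}


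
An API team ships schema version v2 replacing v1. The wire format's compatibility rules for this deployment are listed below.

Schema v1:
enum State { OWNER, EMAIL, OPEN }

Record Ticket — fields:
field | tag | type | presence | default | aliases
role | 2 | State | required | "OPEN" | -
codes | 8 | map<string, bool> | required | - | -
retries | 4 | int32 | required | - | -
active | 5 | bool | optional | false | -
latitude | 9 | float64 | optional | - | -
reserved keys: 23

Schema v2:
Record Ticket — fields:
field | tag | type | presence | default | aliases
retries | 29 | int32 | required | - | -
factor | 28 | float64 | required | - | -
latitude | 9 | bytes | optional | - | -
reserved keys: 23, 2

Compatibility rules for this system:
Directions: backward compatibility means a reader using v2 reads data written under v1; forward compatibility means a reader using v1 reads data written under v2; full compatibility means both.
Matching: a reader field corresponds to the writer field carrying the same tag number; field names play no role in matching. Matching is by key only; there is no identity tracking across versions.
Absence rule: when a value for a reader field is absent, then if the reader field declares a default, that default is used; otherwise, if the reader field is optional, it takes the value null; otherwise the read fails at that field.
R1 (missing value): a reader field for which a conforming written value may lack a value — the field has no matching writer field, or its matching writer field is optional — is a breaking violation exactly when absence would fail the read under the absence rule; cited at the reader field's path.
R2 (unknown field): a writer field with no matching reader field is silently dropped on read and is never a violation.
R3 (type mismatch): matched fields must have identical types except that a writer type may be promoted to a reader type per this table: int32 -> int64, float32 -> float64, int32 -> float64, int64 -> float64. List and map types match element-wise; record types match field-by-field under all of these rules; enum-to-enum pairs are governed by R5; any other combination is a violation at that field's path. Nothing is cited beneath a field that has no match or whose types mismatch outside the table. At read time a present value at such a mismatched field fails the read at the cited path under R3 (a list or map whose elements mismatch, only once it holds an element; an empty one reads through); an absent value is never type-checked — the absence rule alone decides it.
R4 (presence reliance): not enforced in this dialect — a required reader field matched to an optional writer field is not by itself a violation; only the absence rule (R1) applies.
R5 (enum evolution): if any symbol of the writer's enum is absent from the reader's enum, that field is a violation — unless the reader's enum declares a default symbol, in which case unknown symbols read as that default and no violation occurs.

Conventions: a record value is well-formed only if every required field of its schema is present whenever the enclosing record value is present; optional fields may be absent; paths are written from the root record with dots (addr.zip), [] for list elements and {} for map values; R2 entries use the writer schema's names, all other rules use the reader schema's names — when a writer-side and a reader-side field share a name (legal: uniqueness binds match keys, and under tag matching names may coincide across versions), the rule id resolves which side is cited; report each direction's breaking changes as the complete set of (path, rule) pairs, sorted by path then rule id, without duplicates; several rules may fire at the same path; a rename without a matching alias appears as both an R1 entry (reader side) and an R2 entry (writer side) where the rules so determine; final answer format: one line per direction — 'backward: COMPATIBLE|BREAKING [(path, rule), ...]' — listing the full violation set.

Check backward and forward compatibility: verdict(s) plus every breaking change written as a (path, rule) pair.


backward: BREAKING [(factor, R1), (latitude, R3), (retries, R1)]; forward: BREAKING [(codes, R1), (latitude, R3), (retries, R1)]

arrows below run writer -> reader for Ticket
checking backward for Ticket: reader v2 against writer v1:
  retries has no writer counterpart
  factor has no writer counterpart
  latitude <- latitude (float64 -> bytes, writer optional)
  writer field role has no reader counterpart
  writer field codes has no reader counterpart
  writer field retries has no reader counterpart
  writer field active has no reader counterpart
  R1 fires at factor
  R3 fires at latitude
  R1 fires at retries
  => 3 violation(s): backward is BREAKING for Ticket
checking forward for Ticket: reader v1 against writer v2:
  role has no writer counterpart
  codes has no writer counterpart
  retries has no writer counterpart
  active has no writer counterpart
  latitude <- latitude (bytes -> float64, writer optional)
  writer field retries has no reader counterpart
  writer field factor has no reader counterpart
  R1 fires at codes
  R3 fires at latitude
  R1 fires at retries
  => 3 violation(s): forward is BREAKING for Ticket
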